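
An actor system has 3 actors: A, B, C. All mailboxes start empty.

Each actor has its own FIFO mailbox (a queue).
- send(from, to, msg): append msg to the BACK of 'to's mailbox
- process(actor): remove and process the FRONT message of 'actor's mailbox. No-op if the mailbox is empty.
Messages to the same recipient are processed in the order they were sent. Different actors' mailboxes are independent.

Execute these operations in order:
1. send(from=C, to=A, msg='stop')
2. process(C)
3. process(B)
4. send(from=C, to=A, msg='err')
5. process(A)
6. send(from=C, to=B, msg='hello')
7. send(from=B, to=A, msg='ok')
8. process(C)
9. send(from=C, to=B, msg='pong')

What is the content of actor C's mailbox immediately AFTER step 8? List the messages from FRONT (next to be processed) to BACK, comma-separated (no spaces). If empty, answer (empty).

After 1 (send(from=C, to=A, msg='stop')): A:[stop] B:[] C:[]
After 2 (process(C)): A:[stop] B:[] C:[]
After 3 (process(B)): A:[stop] B:[] C:[]
After 4 (send(from=C, to=A, msg='err')): A:[stop,err] B:[] C:[]
After 5 (process(A)): A:[err] B:[] C:[]
After 6 (send(from=C, to=B, msg='hello')): A:[err] B:[hello] C:[]
After 7 (send(from=B, to=A, msg='ok')): A:[err,ok] B:[hello] C:[]
After 8 (process(C)): A:[err,ok] B:[hello] C:[]

(empty)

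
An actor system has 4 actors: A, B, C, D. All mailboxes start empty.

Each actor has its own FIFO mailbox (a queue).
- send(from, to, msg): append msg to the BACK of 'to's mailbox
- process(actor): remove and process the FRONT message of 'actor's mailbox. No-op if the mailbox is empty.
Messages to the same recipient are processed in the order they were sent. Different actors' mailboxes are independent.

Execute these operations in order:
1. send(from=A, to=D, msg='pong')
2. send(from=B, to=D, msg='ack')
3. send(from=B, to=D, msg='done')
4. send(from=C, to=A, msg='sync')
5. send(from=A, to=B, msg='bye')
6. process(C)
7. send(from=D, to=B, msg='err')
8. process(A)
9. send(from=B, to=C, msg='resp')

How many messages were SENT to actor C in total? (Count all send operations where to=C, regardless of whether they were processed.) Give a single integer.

After 1 (send(from=A, to=D, msg='pong')): A:[] B:[] C:[] D:[pong]
After 2 (send(from=B, to=D, msg='ack')): A:[] B:[] C:[] D:[pong,ack]
After 3 (send(from=B, to=D, msg='done')): A:[] B:[] C:[] D:[pong,ack,done]
After 4 (send(from=C, to=A, msg='sync')): A:[sync] B:[] C:[] D:[pong,ack,done]
After 5 (send(from=A, to=B, msg='bye')): A:[sync] B:[bye] C:[] D:[pong,ack,done]
After 6 (process(C)): A:[sync] B:[bye] C:[] D:[pong,ack,done]
After 7 (send(from=D, to=B, msg='err')): A:[sync] B:[bye,err] C:[] D:[pong,ack,done]
After 8 (process(A)): A:[] B:[bye,err] C:[] D:[pong,ack,done]
After 9 (send(from=B, to=C, msg='resp')): A:[] B:[bye,err] C:[resp] D:[pong,ack,done]

Answer: 1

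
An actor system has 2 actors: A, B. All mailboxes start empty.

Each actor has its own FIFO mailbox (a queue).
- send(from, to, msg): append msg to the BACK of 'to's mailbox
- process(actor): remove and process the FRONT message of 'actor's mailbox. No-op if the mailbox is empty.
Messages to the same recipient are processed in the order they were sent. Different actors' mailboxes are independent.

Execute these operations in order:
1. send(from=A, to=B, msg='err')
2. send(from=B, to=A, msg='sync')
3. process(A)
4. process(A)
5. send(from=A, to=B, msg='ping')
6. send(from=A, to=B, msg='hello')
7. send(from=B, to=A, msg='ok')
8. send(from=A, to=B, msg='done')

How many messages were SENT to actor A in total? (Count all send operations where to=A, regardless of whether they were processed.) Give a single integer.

After 1 (send(from=A, to=B, msg='err')): A:[] B:[err]
After 2 (send(from=B, to=A, msg='sync')): A:[sync] B:[err]
After 3 (process(A)): A:[] B:[err]
After 4 (process(A)): A:[] B:[err]
After 5 (send(from=A, to=B, msg='ping')): A:[] B:[err,ping]
After 6 (send(from=A, to=B, msg='hello')): A:[] B:[err,ping,hello]
After 7 (send(from=B, to=A, msg='ok')): A:[ok] B:[err,ping,hello]
After 8 (send(from=A, to=B, msg='done')): A:[ok] B:[err,ping,hello,done]

Answer: 2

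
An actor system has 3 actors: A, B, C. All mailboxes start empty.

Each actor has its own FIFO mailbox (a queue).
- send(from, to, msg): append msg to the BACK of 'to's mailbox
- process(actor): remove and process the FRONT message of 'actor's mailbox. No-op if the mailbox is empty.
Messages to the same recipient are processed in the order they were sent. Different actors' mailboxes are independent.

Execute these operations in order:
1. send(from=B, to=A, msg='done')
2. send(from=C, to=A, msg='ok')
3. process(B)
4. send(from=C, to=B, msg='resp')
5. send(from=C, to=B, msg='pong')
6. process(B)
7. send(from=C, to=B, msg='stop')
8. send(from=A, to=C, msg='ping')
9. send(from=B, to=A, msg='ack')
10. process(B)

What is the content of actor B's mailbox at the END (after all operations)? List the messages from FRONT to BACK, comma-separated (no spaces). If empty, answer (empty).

Answer: stop

Derivation:
After 1 (send(from=B, to=A, msg='done')): A:[done] B:[] C:[]
After 2 (send(from=C, to=A, msg='ok')): A:[done,ok] B:[] C:[]
After 3 (process(B)): A:[done,ok] B:[] C:[]
After 4 (send(from=C, to=B, msg='resp')): A:[done,ok] B:[resp] C:[]
After 5 (send(from=C, to=B, msg='pong')): A:[done,ok] B:[resp,pong] C:[]
After 6 (process(B)): A:[done,ok] B:[pong] C:[]
After 7 (send(from=C, to=B, msg='stop')): A:[done,ok] B:[pong,stop] C:[]
After 8 (send(from=A, to=C, msg='ping')): A:[done,ok] B:[pong,stop] C:[ping]
After 9 (send(from=B, to=A, msg='ack')): A:[done,ok,ack] B:[pong,stop] C:[ping]
After 10 (process(B)): A:[done,ok,ack] B:[stop] C:[ping]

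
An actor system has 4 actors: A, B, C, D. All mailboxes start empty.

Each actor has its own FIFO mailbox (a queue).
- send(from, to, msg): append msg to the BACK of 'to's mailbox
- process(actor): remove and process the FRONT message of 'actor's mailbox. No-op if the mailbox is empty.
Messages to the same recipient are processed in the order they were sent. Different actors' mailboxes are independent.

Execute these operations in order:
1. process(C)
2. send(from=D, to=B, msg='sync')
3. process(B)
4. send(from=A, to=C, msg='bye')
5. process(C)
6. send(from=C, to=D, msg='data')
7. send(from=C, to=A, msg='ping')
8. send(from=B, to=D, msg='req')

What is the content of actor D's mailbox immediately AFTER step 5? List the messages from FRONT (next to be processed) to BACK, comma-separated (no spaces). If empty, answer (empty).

After 1 (process(C)): A:[] B:[] C:[] D:[]
After 2 (send(from=D, to=B, msg='sync')): A:[] B:[sync] C:[] D:[]
After 3 (process(B)): A:[] B:[] C:[] D:[]
After 4 (send(from=A, to=C, msg='bye')): A:[] B:[] C:[bye] D:[]
After 5 (process(C)): A:[] B:[] C:[] D:[]

(empty)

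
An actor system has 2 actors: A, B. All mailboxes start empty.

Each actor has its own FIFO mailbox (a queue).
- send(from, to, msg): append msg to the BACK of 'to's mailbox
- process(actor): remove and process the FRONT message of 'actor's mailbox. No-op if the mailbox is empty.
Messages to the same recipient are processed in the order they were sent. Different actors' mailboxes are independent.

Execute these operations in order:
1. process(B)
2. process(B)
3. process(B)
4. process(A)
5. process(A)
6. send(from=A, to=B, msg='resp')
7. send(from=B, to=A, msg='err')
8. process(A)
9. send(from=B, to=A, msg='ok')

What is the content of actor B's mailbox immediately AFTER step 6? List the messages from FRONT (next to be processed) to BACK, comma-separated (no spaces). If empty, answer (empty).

After 1 (process(B)): A:[] B:[]
After 2 (process(B)): A:[] B:[]
After 3 (process(B)): A:[] B:[]
After 4 (process(A)): A:[] B:[]
After 5 (process(A)): A:[] B:[]
After 6 (send(from=A, to=B, msg='resp')): A:[] B:[resp]

resp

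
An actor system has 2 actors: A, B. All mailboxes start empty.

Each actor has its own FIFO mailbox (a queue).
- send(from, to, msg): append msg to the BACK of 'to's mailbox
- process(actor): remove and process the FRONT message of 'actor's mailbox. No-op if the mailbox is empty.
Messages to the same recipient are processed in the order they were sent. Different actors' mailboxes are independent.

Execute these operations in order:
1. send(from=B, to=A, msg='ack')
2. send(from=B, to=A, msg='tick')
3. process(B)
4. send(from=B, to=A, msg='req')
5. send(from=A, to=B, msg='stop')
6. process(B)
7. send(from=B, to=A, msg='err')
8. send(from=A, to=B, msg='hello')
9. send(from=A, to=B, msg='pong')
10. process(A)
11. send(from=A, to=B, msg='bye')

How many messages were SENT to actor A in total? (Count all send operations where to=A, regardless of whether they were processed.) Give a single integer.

Answer: 4

Derivation:
After 1 (send(from=B, to=A, msg='ack')): A:[ack] B:[]
After 2 (send(from=B, to=A, msg='tick')): A:[ack,tick] B:[]
After 3 (process(B)): A:[ack,tick] B:[]
After 4 (send(from=B, to=A, msg='req')): A:[ack,tick,req] B:[]
After 5 (send(from=A, to=B, msg='stop')): A:[ack,tick,req] B:[stop]
After 6 (process(B)): A:[ack,tick,req] B:[]
After 7 (send(from=B, to=A, msg='err')): A:[ack,tick,req,err] B:[]
After 8 (send(from=A, to=B, msg='hello')): A:[ack,tick,req,err] B:[hello]
After 9 (send(from=A, to=B, msg='pong')): A:[ack,tick,req,err] B:[hello,pong]
After 10 (process(A)): A:[tick,req,err] B:[hello,pong]
After 11 (send(from=A, to=B, msg='bye')): A:[tick,req,err] B:[hello,pong,bye]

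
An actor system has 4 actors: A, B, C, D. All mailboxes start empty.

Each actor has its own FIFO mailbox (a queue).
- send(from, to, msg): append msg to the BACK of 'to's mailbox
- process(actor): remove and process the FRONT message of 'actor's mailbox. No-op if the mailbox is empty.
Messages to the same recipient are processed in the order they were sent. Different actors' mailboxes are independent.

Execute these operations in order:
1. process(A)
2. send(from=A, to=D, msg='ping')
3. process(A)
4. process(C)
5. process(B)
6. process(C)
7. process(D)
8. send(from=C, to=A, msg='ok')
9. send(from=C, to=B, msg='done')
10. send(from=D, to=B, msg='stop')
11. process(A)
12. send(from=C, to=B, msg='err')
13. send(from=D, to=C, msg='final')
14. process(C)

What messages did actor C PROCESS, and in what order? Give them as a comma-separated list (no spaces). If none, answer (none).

Answer: final

Derivation:
After 1 (process(A)): A:[] B:[] C:[] D:[]
After 2 (send(from=A, to=D, msg='ping')): A:[] B:[] C:[] D:[ping]
After 3 (process(A)): A:[] B:[] C:[] D:[ping]
After 4 (process(C)): A:[] B:[] C:[] D:[ping]
After 5 (process(B)): A:[] B:[] C:[] D:[ping]
After 6 (process(C)): A:[] B:[] C:[] D:[ping]
After 7 (process(D)): A:[] B:[] C:[] D:[]
After 8 (send(from=C, to=A, msg='ok')): A:[ok] B:[] C:[] D:[]
After 9 (send(from=C, to=B, msg='done')): A:[ok] B:[done] C:[] D:[]
After 10 (send(from=D, to=B, msg='stop')): A:[ok] B:[done,stop] C:[] D:[]
After 11 (process(A)): A:[] B:[done,stop] C:[] D:[]
After 12 (send(from=C, to=B, msg='err')): A:[] B:[done,stop,err] C:[] D:[]
After 13 (send(from=D, to=C, msg='final')): A:[] B:[done,stop,err] C:[final] D:[]
After 14 (process(C)): A:[] B:[done,stop,err] C:[] D:[]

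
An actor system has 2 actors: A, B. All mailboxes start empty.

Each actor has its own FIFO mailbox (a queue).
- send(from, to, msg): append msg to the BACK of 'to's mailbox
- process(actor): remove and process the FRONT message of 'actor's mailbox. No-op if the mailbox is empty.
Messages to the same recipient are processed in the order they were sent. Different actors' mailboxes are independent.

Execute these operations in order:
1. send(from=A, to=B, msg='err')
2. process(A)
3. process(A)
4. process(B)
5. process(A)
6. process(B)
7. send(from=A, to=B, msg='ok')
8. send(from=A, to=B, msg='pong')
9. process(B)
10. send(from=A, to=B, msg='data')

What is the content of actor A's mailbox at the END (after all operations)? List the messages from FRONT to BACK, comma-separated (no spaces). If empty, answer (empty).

After 1 (send(from=A, to=B, msg='err')): A:[] B:[err]
After 2 (process(A)): A:[] B:[err]
After 3 (process(A)): A:[] B:[err]
After 4 (process(B)): A:[] B:[]
After 5 (process(A)): A:[] B:[]
After 6 (process(B)): A:[] B:[]
After 7 (send(from=A, to=B, msg='ok')): A:[] B:[ok]
After 8 (send(from=A, to=B, msg='pong')): A:[] B:[ok,pong]
After 9 (process(B)): A:[] B:[pong]
After 10 (send(from=A, to=B, msg='data')): A:[] B:[pong,data]

Answer: (empty)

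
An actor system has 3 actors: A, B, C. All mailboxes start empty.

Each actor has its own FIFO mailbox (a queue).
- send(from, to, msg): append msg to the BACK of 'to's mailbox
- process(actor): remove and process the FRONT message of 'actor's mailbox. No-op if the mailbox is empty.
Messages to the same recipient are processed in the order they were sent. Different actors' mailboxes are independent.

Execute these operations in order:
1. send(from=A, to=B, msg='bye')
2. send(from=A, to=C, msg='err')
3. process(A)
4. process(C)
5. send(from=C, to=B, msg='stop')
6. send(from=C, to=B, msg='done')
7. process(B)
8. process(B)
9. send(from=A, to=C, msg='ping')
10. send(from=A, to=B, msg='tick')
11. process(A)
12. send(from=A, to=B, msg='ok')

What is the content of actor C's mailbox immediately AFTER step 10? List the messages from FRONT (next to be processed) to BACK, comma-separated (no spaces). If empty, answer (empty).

After 1 (send(from=A, to=B, msg='bye')): A:[] B:[bye] C:[]
After 2 (send(from=A, to=C, msg='err')): A:[] B:[bye] C:[err]
After 3 (process(A)): A:[] B:[bye] C:[err]
After 4 (process(C)): A:[] B:[bye] C:[]
After 5 (send(from=C, to=B, msg='stop')): A:[] B:[bye,stop] C:[]
After 6 (send(from=C, to=B, msg='done')): A:[] B:[bye,stop,done] C:[]
After 7 (process(B)): A:[] B:[stop,done] C:[]
After 8 (process(B)): A:[] B:[done] C:[]
After 9 (send(from=A, to=C, msg='ping')): A:[] B:[done] C:[ping]
After 10 (send(from=A, to=B, msg='tick')): A:[] B:[done,tick] C:[ping]

ping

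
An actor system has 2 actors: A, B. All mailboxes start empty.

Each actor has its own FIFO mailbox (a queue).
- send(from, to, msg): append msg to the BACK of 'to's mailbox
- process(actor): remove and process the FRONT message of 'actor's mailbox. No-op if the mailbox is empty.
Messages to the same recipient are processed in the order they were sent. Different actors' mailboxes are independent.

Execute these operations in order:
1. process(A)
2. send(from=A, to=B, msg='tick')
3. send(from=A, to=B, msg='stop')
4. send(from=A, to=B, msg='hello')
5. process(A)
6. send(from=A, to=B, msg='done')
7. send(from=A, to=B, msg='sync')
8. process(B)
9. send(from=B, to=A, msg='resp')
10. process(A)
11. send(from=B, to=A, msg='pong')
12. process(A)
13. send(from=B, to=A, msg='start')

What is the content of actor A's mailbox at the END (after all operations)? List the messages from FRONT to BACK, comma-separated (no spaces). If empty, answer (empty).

Answer: start

Derivation:
After 1 (process(A)): A:[] B:[]
After 2 (send(from=A, to=B, msg='tick')): A:[] B:[tick]
After 3 (send(from=A, to=B, msg='stop')): A:[] B:[tick,stop]
After 4 (send(from=A, to=B, msg='hello')): A:[] B:[tick,stop,hello]
After 5 (process(A)): A:[] B:[tick,stop,hello]
After 6 (send(from=A, to=B, msg='done')): A:[] B:[tick,stop,hello,done]
After 7 (send(from=A, to=B, msg='sync')): A:[] B:[tick,stop,hello,done,sync]
After 8 (process(B)): A:[] B:[stop,hello,done,sync]
After 9 (send(from=B, to=A, msg='resp')): A:[resp] B:[stop,hello,done,sync]
After 10 (process(A)): A:[] B:[stop,hello,done,sync]
After 11 (send(from=B, to=A, msg='pong')): A:[pong] B:[stop,hello,done,sync]
After 12 (process(A)): A:[] B:[stop,hello,done,sync]
After 13 (send(from=B, to=A, msg='start')): A:[start] B:[stop,hello,done,sync]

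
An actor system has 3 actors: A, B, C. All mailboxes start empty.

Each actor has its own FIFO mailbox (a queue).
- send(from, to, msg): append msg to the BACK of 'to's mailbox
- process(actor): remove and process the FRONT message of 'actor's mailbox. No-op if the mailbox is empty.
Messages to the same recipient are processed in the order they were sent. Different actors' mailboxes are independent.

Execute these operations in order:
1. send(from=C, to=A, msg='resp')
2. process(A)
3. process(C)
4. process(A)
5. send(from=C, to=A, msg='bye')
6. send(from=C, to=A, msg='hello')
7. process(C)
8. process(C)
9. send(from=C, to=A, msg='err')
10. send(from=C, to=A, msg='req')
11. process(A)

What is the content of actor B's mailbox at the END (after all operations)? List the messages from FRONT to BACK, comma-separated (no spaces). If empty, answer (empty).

Answer: (empty)

Derivation:
After 1 (send(from=C, to=A, msg='resp')): A:[resp] B:[] C:[]
After 2 (process(A)): A:[] B:[] C:[]
After 3 (process(C)): A:[] B:[] C:[]
After 4 (process(A)): A:[] B:[] C:[]
After 5 (send(from=C, to=A, msg='bye')): A:[bye] B:[] C:[]
After 6 (send(from=C, to=A, msg='hello')): A:[bye,hello] B:[] C:[]
After 7 (process(C)): A:[bye,hello] B:[] C:[]
After 8 (process(C)): A:[bye,hello] B:[] C:[]
After 9 (send(from=C, to=A, msg='err')): A:[bye,hello,err] B:[] C:[]
After 10 (send(from=C, to=A, msg='req')): A:[bye,hello,err,req] B:[] C:[]
After 11 (process(A)): A:[hello,err,req] B:[] C:[]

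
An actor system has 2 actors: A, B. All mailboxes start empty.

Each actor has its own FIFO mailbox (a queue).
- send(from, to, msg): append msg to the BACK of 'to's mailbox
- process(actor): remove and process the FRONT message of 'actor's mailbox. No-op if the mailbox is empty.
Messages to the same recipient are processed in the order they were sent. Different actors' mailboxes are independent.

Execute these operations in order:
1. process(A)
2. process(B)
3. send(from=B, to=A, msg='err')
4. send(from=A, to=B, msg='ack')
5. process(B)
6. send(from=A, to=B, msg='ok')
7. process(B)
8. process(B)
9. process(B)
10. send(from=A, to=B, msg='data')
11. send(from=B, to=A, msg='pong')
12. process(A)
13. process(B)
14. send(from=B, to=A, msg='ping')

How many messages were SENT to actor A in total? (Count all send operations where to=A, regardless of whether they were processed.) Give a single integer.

Answer: 3

Derivation:
After 1 (process(A)): A:[] B:[]
After 2 (process(B)): A:[] B:[]
After 3 (send(from=B, to=A, msg='err')): A:[err] B:[]
After 4 (send(from=A, to=B, msg='ack')): A:[err] B:[ack]
After 5 (process(B)): A:[err] B:[]
After 6 (send(from=A, to=B, msg='ok')): A:[err] B:[ok]
After 7 (process(B)): A:[err] B:[]
After 8 (process(B)): A:[err] B:[]
After 9 (process(B)): A:[err] B:[]
After 10 (send(from=A, to=B, msg='data')): A:[err] B:[data]
After 11 (send(from=B, to=A, msg='pong')): A:[err,pong] B:[data]
After 12 (process(A)): A:[pong] B:[data]
After 13 (process(B)): A:[pong] B:[]
After 14 (send(from=B, to=A, msg='ping')): A:[pong,ping] B:[]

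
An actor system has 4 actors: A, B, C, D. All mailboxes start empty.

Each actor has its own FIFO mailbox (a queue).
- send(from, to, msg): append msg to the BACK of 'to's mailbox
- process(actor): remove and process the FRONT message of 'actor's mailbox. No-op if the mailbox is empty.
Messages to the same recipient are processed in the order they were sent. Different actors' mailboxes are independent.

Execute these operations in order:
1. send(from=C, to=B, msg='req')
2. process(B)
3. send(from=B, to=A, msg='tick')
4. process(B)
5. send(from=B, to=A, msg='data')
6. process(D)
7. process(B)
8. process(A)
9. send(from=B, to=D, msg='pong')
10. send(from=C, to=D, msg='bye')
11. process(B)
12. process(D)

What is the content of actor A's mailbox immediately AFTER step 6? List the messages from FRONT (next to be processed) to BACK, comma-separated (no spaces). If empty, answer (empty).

After 1 (send(from=C, to=B, msg='req')): A:[] B:[req] C:[] D:[]
After 2 (process(B)): A:[] B:[] C:[] D:[]
After 3 (send(from=B, to=A, msg='tick')): A:[tick] B:[] C:[] D:[]
After 4 (process(B)): A:[tick] B:[] C:[] D:[]
After 5 (send(from=B, to=A, msg='data')): A:[tick,data] B:[] C:[] D:[]
After 6 (process(D)): A:[tick,data] B:[] C:[] D:[]

tick,data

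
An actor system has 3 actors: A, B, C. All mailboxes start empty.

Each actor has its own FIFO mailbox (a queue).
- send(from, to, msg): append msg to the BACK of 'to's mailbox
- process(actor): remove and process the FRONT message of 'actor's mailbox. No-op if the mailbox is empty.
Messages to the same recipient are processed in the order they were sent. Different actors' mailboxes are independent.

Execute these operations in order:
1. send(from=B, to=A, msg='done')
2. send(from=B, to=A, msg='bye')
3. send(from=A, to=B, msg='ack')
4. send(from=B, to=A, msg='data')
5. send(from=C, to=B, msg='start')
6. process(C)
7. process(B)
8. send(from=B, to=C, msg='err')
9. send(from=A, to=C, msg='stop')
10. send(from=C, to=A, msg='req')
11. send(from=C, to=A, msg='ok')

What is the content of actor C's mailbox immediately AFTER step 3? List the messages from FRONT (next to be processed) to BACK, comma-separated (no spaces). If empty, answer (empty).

After 1 (send(from=B, to=A, msg='done')): A:[done] B:[] C:[]
After 2 (send(from=B, to=A, msg='bye')): A:[done,bye] B:[] C:[]
After 3 (send(from=A, to=B, msg='ack')): A:[done,bye] B:[ack] C:[]

(empty)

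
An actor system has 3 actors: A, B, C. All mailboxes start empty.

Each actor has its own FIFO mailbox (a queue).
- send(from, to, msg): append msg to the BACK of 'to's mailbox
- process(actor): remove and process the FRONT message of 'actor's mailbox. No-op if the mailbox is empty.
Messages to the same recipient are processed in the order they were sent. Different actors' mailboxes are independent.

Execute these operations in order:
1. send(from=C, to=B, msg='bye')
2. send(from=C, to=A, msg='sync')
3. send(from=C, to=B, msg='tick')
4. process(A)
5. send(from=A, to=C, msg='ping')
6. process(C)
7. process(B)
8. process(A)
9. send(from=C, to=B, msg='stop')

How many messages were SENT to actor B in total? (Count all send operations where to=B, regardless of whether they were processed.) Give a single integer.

After 1 (send(from=C, to=B, msg='bye')): A:[] B:[bye] C:[]
After 2 (send(from=C, to=A, msg='sync')): A:[sync] B:[bye] C:[]
After 3 (send(from=C, to=B, msg='tick')): A:[sync] B:[bye,tick] C:[]
After 4 (process(A)): A:[] B:[bye,tick] C:[]
After 5 (send(from=A, to=C, msg='ping')): A:[] B:[bye,tick] C:[ping]
After 6 (process(C)): A:[] B:[bye,tick] C:[]
After 7 (process(B)): A:[] B:[tick] C:[]
After 8 (process(A)): A:[] B:[tick] C:[]
After 9 (send(from=C, to=B, msg='stop')): A:[] B:[tick,stop] C:[]

Answer: 3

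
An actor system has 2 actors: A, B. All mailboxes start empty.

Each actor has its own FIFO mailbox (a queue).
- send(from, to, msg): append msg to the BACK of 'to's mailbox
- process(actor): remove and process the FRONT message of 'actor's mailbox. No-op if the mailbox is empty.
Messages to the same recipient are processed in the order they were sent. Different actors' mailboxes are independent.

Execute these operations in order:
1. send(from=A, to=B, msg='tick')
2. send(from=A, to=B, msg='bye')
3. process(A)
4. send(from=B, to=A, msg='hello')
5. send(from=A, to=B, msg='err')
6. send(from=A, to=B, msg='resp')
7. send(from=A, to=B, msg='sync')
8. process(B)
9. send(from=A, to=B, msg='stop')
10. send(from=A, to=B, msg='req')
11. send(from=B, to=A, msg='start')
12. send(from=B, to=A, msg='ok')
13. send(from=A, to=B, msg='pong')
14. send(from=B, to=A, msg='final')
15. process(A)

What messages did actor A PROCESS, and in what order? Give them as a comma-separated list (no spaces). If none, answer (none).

Answer: hello

Derivation:
After 1 (send(from=A, to=B, msg='tick')): A:[] B:[tick]
After 2 (send(from=A, to=B, msg='bye')): A:[] B:[tick,bye]
After 3 (process(A)): A:[] B:[tick,bye]
After 4 (send(from=B, to=A, msg='hello')): A:[hello] B:[tick,bye]
After 5 (send(from=A, to=B, msg='err')): A:[hello] B:[tick,bye,err]
After 6 (send(from=A, to=B, msg='resp')): A:[hello] B:[tick,bye,err,resp]
After 7 (send(from=A, to=B, msg='sync')): A:[hello] B:[tick,bye,err,resp,sync]
After 8 (process(B)): A:[hello] B:[bye,err,resp,sync]
After 9 (send(from=A, to=B, msg='stop')): A:[hello] B:[bye,err,resp,sync,stop]
After 10 (send(from=A, to=B, msg='req')): A:[hello] B:[bye,err,resp,sync,stop,req]
After 11 (send(from=B, to=A, msg='start')): A:[hello,start] B:[bye,err,resp,sync,stop,req]
After 12 (send(from=B, to=A, msg='ok')): A:[hello,start,ok] B:[bye,err,resp,sync,stop,req]
After 13 (send(from=A, to=B, msg='pong')): A:[hello,start,ok] B:[bye,err,resp,sync,stop,req,pong]
After 14 (send(from=B, to=A, msg='final')): A:[hello,start,ok,final] B:[bye,err,resp,sync,stop,req,pong]
After 15 (process(A)): A:[start,ok,final] B:[bye,err,resp,sync,stop,req,pong]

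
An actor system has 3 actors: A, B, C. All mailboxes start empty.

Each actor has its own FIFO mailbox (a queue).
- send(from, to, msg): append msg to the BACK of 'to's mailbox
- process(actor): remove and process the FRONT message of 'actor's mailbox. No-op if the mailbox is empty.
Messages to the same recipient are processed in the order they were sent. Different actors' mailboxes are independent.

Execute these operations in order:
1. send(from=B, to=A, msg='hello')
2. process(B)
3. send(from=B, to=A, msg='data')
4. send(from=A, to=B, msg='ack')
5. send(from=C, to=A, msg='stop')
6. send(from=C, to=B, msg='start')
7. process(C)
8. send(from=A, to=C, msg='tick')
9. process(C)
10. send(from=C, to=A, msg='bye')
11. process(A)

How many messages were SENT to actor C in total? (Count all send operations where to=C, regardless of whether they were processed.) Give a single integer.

Answer: 1

Derivation:
After 1 (send(from=B, to=A, msg='hello')): A:[hello] B:[] C:[]
After 2 (process(B)): A:[hello] B:[] C:[]
After 3 (send(from=B, to=A, msg='data')): A:[hello,data] B:[] C:[]
After 4 (send(from=A, to=B, msg='ack')): A:[hello,data] B:[ack] C:[]
After 5 (send(from=C, to=A, msg='stop')): A:[hello,data,stop] B:[ack] C:[]
After 6 (send(from=C, to=B, msg='start')): A:[hello,data,stop] B:[ack,start] C:[]
After 7 (process(C)): A:[hello,data,stop] B:[ack,start] C:[]
After 8 (send(from=A, to=C, msg='tick')): A:[hello,data,stop] B:[ack,start] C:[tick]
After 9 (process(C)): A:[hello,data,stop] B:[ack,start] C:[]
After 10 (send(from=C, to=A, msg='bye')): A:[hello,data,stop,bye] B:[ack,start] C:[]
After 11 (process(A)): A:[data,stop,bye] B:[ack,start] C:[]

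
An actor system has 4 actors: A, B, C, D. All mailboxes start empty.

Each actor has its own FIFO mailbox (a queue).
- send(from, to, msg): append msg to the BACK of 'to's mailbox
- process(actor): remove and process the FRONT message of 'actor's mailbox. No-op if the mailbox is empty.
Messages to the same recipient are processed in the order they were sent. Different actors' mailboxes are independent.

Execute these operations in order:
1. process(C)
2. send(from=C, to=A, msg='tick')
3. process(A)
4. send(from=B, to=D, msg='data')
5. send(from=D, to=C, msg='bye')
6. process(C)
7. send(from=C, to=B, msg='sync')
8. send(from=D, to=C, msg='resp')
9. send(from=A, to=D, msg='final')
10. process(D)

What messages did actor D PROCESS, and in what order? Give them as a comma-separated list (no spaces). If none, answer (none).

Answer: data

Derivation:
After 1 (process(C)): A:[] B:[] C:[] D:[]
After 2 (send(from=C, to=A, msg='tick')): A:[tick] B:[] C:[] D:[]
After 3 (process(A)): A:[] B:[] C:[] D:[]
After 4 (send(from=B, to=D, msg='data')): A:[] B:[] C:[] D:[data]
After 5 (send(from=D, to=C, msg='bye')): A:[] B:[] C:[bye] D:[data]
After 6 (process(C)): A:[] B:[] C:[] D:[data]
After 7 (send(from=C, to=B, msg='sync')): A:[] B:[sync] C:[] D:[data]
After 8 (send(from=D, to=C, msg='resp')): A:[] B:[sync] C:[resp] D:[data]
After 9 (send(from=A, to=D, msg='final')): A:[] B:[sync] C:[resp] D:[data,final]
After 10 (process(D)): A:[] B:[sync] C:[resp] D:[final]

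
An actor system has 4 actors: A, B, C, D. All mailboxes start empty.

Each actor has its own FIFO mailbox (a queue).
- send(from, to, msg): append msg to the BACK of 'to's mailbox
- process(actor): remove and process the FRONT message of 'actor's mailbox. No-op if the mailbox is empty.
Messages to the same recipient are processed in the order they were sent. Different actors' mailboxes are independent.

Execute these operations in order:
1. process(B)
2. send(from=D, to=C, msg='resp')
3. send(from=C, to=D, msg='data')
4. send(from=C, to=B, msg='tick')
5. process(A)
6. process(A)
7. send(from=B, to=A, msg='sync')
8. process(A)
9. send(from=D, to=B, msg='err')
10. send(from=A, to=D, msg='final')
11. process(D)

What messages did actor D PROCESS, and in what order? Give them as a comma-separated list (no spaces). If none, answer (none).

Answer: data

Derivation:
After 1 (process(B)): A:[] B:[] C:[] D:[]
After 2 (send(from=D, to=C, msg='resp')): A:[] B:[] C:[resp] D:[]
After 3 (send(from=C, to=D, msg='data')): A:[] B:[] C:[resp] D:[data]
After 4 (send(from=C, to=B, msg='tick')): A:[] B:[tick] C:[resp] D:[data]
After 5 (process(A)): A:[] B:[tick] C:[resp] D:[data]
After 6 (process(A)): A:[] B:[tick] C:[resp] D:[data]
After 7 (send(from=B, to=A, msg='sync')): A:[sync] B:[tick] C:[resp] D:[data]
After 8 (process(A)): A:[] B:[tick] C:[resp] D:[data]
After 9 (send(from=D, to=B, msg='err')): A:[] B:[tick,err] C:[resp] D:[data]
After 10 (send(from=A, to=D, msg='final')): A:[] B:[tick,err] C:[resp] D:[data,final]
After 11 (process(D)): A:[] B:[tick,err] C:[resp] D:[final]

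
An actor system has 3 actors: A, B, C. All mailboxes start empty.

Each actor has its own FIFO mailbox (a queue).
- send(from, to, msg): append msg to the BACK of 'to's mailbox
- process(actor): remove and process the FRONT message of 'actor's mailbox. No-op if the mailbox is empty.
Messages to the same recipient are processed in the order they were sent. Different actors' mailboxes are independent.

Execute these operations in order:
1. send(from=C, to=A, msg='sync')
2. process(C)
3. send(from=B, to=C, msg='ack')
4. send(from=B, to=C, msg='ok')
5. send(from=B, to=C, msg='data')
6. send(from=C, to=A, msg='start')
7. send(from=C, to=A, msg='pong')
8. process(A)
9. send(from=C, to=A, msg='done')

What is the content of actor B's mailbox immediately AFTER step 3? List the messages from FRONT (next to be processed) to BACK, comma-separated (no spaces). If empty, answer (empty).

After 1 (send(from=C, to=A, msg='sync')): A:[sync] B:[] C:[]
After 2 (process(C)): A:[sync] B:[] C:[]
After 3 (send(from=B, to=C, msg='ack')): A:[sync] B:[] C:[ack]

(empty)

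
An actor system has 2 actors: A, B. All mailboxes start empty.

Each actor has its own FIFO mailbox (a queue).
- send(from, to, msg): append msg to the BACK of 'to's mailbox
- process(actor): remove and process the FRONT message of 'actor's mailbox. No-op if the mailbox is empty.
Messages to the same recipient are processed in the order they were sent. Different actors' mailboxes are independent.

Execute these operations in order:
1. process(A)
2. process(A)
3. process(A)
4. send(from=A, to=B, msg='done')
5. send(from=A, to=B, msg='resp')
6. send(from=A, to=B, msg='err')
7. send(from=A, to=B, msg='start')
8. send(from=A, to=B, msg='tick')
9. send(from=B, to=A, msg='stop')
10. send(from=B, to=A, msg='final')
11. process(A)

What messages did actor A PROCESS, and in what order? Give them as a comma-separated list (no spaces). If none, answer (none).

After 1 (process(A)): A:[] B:[]
After 2 (process(A)): A:[] B:[]
After 3 (process(A)): A:[] B:[]
After 4 (send(from=A, to=B, msg='done')): A:[] B:[done]
After 5 (send(from=A, to=B, msg='resp')): A:[] B:[done,resp]
After 6 (send(from=A, to=B, msg='err')): A:[] B:[done,resp,err]
After 7 (send(from=A, to=B, msg='start')): A:[] B:[done,resp,err,start]
After 8 (send(from=A, to=B, msg='tick')): A:[] B:[done,resp,err,start,tick]
After 9 (send(from=B, to=A, msg='stop')): A:[stop] B:[done,resp,err,start,tick]
After 10 (send(from=B, to=A, msg='final')): A:[stop,final] B:[done,resp,err,start,tick]
After 11 (process(A)): A:[final] B:[done,resp,err,start,tick]

Answer: stop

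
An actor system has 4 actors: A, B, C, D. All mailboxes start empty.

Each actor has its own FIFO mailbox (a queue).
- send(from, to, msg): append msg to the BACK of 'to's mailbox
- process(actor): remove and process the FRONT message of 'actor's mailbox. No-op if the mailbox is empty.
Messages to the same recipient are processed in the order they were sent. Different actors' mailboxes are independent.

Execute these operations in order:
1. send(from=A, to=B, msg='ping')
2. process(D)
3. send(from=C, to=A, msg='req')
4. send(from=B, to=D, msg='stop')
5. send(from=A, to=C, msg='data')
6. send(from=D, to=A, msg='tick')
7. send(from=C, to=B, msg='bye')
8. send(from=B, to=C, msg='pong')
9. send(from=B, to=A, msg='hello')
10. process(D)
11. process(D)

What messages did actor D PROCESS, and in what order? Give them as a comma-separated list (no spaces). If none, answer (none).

After 1 (send(from=A, to=B, msg='ping')): A:[] B:[ping] C:[] D:[]
After 2 (process(D)): A:[] B:[ping] C:[] D:[]
After 3 (send(from=C, to=A, msg='req')): A:[req] B:[ping] C:[] D:[]
After 4 (send(from=B, to=D, msg='stop')): A:[req] B:[ping] C:[] D:[stop]
After 5 (send(from=A, to=C, msg='data')): A:[req] B:[ping] C:[data] D:[stop]
After 6 (send(from=D, to=A, msg='tick')): A:[req,tick] B:[ping] C:[data] D:[stop]
After 7 (send(from=C, to=B, msg='bye')): A:[req,tick] B:[ping,bye] C:[data] D:[stop]
After 8 (send(from=B, to=C, msg='pong')): A:[req,tick] B:[ping,bye] C:[data,pong] D:[stop]
After 9 (send(from=B, to=A, msg='hello')): A:[req,tick,hello] B:[ping,bye] C:[data,pong] D:[stop]
After 10 (process(D)): A:[req,tick,hello] B:[ping,bye] C:[data,pong] D:[]
After 11 (process(D)): A:[req,tick,hello] B:[ping,bye] C:[data,pong] D:[]

Answer: stop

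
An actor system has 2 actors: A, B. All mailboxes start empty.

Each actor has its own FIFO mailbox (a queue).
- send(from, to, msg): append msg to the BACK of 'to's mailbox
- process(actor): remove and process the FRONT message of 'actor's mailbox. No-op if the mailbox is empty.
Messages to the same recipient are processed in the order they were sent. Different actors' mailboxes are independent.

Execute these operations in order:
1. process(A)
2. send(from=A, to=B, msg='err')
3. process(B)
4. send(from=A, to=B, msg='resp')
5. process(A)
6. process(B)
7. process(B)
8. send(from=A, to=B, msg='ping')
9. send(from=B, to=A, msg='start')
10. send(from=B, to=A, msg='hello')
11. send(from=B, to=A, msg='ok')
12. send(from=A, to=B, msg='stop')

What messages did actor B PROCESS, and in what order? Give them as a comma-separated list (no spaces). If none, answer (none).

Answer: err,resp

Derivation:
After 1 (process(A)): A:[] B:[]
After 2 (send(from=A, to=B, msg='err')): A:[] B:[err]
After 3 (process(B)): A:[] B:[]
After 4 (send(from=A, to=B, msg='resp')): A:[] B:[resp]
After 5 (process(A)): A:[] B:[resp]
After 6 (process(B)): A:[] B:[]
After 7 (process(B)): A:[] B:[]
After 8 (send(from=A, to=B, msg='ping')): A:[] B:[ping]
After 9 (send(from=B, to=A, msg='start')): A:[start] B:[ping]
After 10 (send(from=B, to=A, msg='hello')): A:[start,hello] B:[ping]
After 11 (send(from=B, to=A, msg='ok')): A:[start,hello,ok] B:[ping]
After 12 (send(from=A, to=B, msg='stop')): A:[start,hello,ok] B:[ping,stop]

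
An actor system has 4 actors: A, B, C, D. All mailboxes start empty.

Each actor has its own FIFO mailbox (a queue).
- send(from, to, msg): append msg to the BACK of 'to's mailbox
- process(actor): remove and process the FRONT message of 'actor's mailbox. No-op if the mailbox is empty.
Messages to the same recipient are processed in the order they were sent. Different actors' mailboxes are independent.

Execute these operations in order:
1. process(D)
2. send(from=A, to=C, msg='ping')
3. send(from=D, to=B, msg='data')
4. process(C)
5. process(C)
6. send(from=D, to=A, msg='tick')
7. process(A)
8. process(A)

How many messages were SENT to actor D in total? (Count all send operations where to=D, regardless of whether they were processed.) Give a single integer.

After 1 (process(D)): A:[] B:[] C:[] D:[]
After 2 (send(from=A, to=C, msg='ping')): A:[] B:[] C:[ping] D:[]
After 3 (send(from=D, to=B, msg='data')): A:[] B:[data] C:[ping] D:[]
After 4 (process(C)): A:[] B:[data] C:[] D:[]
After 5 (process(C)): A:[] B:[data] C:[] D:[]
After 6 (send(from=D, to=A, msg='tick')): A:[tick] B:[data] C:[] D:[]
After 7 (process(A)): A:[] B:[data] C:[] D:[]
After 8 (process(A)): A:[] B:[data] C:[] D:[]

Answer: 0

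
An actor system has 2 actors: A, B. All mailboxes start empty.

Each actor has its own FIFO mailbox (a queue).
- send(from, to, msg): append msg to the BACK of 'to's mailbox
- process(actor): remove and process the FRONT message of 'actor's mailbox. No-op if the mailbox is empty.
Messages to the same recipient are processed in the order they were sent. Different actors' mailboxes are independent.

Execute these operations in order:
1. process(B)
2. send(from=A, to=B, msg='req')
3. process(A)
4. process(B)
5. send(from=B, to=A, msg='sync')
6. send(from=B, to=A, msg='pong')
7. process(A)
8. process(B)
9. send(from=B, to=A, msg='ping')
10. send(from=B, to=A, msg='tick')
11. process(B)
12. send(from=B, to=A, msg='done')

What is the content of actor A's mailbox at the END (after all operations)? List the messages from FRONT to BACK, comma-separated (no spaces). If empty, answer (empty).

Answer: pong,ping,tick,done

Derivation:
After 1 (process(B)): A:[] B:[]
After 2 (send(from=A, to=B, msg='req')): A:[] B:[req]
After 3 (process(A)): A:[] B:[req]
After 4 (process(B)): A:[] B:[]
After 5 (send(from=B, to=A, msg='sync')): A:[sync] B:[]
After 6 (send(from=B, to=A, msg='pong')): A:[sync,pong] B:[]
After 7 (process(A)): A:[pong] B:[]
After 8 (process(B)): A:[pong] B:[]
After 9 (send(from=B, to=A, msg='ping')): A:[pong,ping] B:[]
After 10 (send(from=B, to=A, msg='tick')): A:[pong,ping,tick] B:[]
After 11 (process(B)): A:[pong,ping,tick] B:[]
After 12 (send(from=B, to=A, msg='done')): A:[pong,ping,tick,done] B:[]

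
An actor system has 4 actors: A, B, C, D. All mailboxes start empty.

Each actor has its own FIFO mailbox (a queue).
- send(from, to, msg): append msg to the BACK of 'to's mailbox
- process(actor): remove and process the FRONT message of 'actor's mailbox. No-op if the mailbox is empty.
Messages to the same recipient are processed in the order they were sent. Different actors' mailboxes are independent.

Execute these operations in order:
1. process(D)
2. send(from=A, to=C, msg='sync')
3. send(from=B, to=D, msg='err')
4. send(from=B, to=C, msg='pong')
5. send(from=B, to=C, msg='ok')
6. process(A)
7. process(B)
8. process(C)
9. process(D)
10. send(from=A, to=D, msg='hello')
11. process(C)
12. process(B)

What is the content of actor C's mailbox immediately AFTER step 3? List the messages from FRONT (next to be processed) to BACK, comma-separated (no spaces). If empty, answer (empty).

After 1 (process(D)): A:[] B:[] C:[] D:[]
After 2 (send(from=A, to=C, msg='sync')): A:[] B:[] C:[sync] D:[]
After 3 (send(from=B, to=D, msg='err')): A:[] B:[] C:[sync] D:[err]

sync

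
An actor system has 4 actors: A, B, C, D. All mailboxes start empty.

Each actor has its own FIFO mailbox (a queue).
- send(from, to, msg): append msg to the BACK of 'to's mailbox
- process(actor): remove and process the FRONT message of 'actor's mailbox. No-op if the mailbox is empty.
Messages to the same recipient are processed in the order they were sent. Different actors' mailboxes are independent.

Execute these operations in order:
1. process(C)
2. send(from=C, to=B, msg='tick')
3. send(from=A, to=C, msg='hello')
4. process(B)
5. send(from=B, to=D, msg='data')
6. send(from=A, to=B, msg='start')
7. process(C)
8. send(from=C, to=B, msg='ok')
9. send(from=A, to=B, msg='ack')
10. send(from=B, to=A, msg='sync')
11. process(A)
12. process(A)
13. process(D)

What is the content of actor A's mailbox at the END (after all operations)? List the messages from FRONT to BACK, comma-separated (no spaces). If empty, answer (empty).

Answer: (empty)

Derivation:
After 1 (process(C)): A:[] B:[] C:[] D:[]
After 2 (send(from=C, to=B, msg='tick')): A:[] B:[tick] C:[] D:[]
After 3 (send(from=A, to=C, msg='hello')): A:[] B:[tick] C:[hello] D:[]
After 4 (process(B)): A:[] B:[] C:[hello] D:[]
After 5 (send(from=B, to=D, msg='data')): A:[] B:[] C:[hello] D:[data]
After 6 (send(from=A, to=B, msg='start')): A:[] B:[start] C:[hello] D:[data]
After 7 (process(C)): A:[] B:[start] C:[] D:[data]
After 8 (send(from=C, to=B, msg='ok')): A:[] B:[start,ok] C:[] D:[data]
After 9 (send(from=A, to=B, msg='ack')): A:[] B:[start,ok,ack] C:[] D:[data]
After 10 (send(from=B, to=A, msg='sync')): A:[sync] B:[start,ok,ack] C:[] D:[data]
After 11 (process(A)): A:[] B:[start,ok,ack] C:[] D:[data]
After 12 (process(A)): A:[] B:[start,ok,ack] C:[] D:[data]
After 13 (process(D)): A:[] B:[start,ok,ack] C:[] D:[]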